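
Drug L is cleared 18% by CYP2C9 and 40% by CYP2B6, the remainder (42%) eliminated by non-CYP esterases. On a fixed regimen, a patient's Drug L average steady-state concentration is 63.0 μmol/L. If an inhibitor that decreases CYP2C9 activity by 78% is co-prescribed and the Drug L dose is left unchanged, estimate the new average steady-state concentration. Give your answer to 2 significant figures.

73 μmol/L

The CYP2C9 pathway (18% of clearance) is reduced to 0.22× activity: 0.18 × 0.22 = 0.0396.
CYP2B6 (40%) and the residual 42% are unaffected.
CL_new/CL_old = 0.0396 + 0.4 + 0.42 = 0.8596.
New average steady-state concentration = baseline ÷ relative clearance = 63.0 / 0.8596 = 73 μmol/L.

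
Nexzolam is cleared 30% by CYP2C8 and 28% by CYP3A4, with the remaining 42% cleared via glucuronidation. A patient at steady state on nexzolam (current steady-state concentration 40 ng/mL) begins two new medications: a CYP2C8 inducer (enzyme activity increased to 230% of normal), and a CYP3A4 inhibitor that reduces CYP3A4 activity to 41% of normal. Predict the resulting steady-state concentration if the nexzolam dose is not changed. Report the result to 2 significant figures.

33 ng/mL

CYP2C8: 0.3 × 2.3 = 0.69
CYP3A4: 0.28 × 0.41 = 0.1148
Other: 0.42 (unchanged)
Relative clearance = 0.69 + 0.1148 + 0.42 = 1.2248.
New steady-state concentration = 40 / 1.2248 = 33 ng/mL (concentration scales inversely with clearance).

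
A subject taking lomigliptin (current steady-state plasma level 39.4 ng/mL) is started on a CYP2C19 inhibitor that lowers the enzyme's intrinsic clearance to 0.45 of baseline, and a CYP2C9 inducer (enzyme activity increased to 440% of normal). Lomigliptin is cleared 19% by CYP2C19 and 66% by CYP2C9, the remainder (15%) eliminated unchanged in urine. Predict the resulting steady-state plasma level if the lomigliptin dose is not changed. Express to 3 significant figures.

12.5 ng/mL

The CYP2C19 pathway (19% of clearance) falls to 0.45× activity: 0.19 × 0.45 = 0.0855.
The CYP2C9 pathway (66% of clearance) increases to 4.4× activity: 0.66 × 4.4 = 2.904.
Non-CYP routes (15%) are unchanged.
CL_new/CL_old = 0.0855 + 2.904 + 0.15 = 3.1395.
Dividing the baseline by the relative clearance: 39.4 / 3.1395 = 12.5 ng/mL.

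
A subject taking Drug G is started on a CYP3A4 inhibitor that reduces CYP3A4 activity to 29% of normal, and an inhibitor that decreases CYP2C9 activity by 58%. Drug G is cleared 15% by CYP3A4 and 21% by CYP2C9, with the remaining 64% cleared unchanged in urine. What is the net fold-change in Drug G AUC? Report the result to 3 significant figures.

The CYP3A4 pathway (15% of clearance) falls to 0.29× activity: 0.15 × 0.29 = 0.0435.
The CYP2C9 pathway (21% of clearance) drops to 0.42× activity: 0.21 × 0.42 = 0.0882.
Non-CYP routes (64%) are unchanged.
Relative clearance = 0.0435 + 0.0882 + 0.64 = 0.7717.
Because AUC varies inversely with clearance, the combined effect is 1 / 0.7717 = 1.30.

1.30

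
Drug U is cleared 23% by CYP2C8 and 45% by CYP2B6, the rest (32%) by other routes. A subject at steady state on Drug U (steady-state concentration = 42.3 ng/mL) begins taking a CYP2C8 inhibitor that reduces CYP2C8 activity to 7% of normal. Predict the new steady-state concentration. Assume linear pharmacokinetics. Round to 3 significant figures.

53.8 ng/mL

The CYP2C8 pathway (23% of clearance) falls to 0.07× activity: 0.23 × 0.07 = 0.0161.
CYP2B6 (45%) and the residual 32% are unaffected.
CL_new/CL_old = 0.0161 + 0.45 + 0.32 = 0.7861.
New steady-state concentration = baseline ÷ relative clearance = 42.3 / 0.7861 = 53.8 ng/mL.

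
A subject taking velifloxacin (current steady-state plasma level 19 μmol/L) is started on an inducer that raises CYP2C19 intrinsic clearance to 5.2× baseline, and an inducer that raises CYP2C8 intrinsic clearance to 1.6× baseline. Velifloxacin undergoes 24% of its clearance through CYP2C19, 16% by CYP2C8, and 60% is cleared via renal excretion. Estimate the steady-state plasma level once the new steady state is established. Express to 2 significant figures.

CYP2C19: 0.24 × 5.2 = 1.248
CYP2C8: 0.16 × 1.6 = 0.256
Other: 0.6 (unchanged)
CL_new/CL_old = 1.248 + 0.256 + 0.6 = 2.104.
New steady-state plasma level = 19 / 2.104 = 9.0 μmol/L (concentration scales inversely with clearance).

9.0 μmol/L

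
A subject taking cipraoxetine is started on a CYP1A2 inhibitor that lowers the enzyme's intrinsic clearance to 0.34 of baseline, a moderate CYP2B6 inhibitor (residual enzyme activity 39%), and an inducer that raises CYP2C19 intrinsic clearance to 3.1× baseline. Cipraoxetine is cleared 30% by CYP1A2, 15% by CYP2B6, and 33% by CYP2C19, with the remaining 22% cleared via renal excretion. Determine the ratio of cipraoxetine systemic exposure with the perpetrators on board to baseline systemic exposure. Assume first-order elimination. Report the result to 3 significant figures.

CYP1A2: 0.3 × 0.34 = 0.102
CYP2B6: 0.15 × 0.39 = 0.0585
CYP2C19: 0.33 × 3.1 = 1.023
Other: 0.22 (unchanged)
Relative clearance = 0.102 + 0.0585 + 1.023 + 0.22 = 1.4035.
Systemic exposure ∝ 1/CL: fold-change = 1 / 1.4035 = 0.713.

0.713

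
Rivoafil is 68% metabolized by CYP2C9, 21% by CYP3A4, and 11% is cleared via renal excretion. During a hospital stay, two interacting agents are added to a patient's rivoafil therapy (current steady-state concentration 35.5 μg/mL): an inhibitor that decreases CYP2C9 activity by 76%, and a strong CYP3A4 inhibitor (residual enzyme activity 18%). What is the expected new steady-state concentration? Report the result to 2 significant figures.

The CYP2C9 pathway (68% of clearance) drops to 0.24× activity: 0.68 × 0.24 = 0.1632.
The CYP3A4 pathway (21% of clearance) drops to 0.18× activity: 0.21 × 0.18 = 0.0378.
The remaining 11% of clearance is unaffected.
CL_new/CL_old = 0.1632 + 0.0378 + 0.11 = 0.311.
Dividing the baseline by the relative clearance: 35.5 / 0.311 = 1.1 × 10² μg/mL.

1.1 × 10² μg/mL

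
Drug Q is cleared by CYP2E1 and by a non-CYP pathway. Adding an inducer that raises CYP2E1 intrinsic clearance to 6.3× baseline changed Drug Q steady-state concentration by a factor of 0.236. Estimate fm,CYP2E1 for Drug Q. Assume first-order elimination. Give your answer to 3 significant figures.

Write x for the fraction cleared via CYP2E1. The observed steady-state concentration change means clearance rose to 1/0.236 = 4.237 of baseline.
Only the CYP2E1 route changed, so 4.237 = x·6.3 + (1 − x), giving x = 0.611.

0.611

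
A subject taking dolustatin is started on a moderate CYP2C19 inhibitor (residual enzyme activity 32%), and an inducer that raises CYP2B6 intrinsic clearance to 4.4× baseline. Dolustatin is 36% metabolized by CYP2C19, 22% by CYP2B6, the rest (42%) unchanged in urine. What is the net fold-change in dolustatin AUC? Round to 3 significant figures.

0.665

The CYP2C19 pathway (36% of clearance) falls to 0.32× activity: 0.36 × 0.32 = 0.1152.
The CYP2B6 pathway (22% of clearance) rises to 4.4× activity: 0.22 × 4.4 = 0.968.
Non-CYP routes (42%) are unchanged.
Relative clearance = 0.1152 + 0.968 + 0.42 = 1.5032.
AUC ∝ 1/CL: fold-change = 1 / 1.5032 = 0.665.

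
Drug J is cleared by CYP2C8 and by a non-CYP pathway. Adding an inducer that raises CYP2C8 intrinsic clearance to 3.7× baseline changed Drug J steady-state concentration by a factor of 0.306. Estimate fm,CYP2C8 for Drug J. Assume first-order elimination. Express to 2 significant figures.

0.84

Write x for the fraction cleared via CYP2C8. The observed steady-state concentration change means clearance rose to 1/0.306 = 3.268 of baseline.
Setting x·3.7 + (1 − x) = 3.268 and solving: x = (3.268 − 1)/(3.7 − 1) = 0.84.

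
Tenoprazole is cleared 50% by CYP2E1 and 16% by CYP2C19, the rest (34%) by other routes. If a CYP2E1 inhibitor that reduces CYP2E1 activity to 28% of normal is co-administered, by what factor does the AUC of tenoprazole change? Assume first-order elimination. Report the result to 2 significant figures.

The CYP2E1 pathway (50% of clearance) falls to 0.28× activity: 0.5 × 0.28 = 0.14.
CYP2C19 (16%) and the residual 34% are unaffected.
Relative clearance = 0.14 + 0.16 + 0.34 = 0.64.
Since AUC ∝ 1/CL, the ratio is 1 / 0.64 = 1.6.

1.6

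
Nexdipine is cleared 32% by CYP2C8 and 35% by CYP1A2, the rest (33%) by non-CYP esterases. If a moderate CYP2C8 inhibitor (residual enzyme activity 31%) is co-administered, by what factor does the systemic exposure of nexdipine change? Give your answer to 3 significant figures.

1.28

The CYP2C8 pathway (32% of clearance) falls to 0.31× activity: 0.32 × 0.31 = 0.0992.
CYP1A2 (35%) and the residual 33% are unaffected.
New clearance relative to baseline: 0.0992 + 0.35 + 0.33 = 0.7792.
Systemic exposure is inversely proportional to clearance, so the fold-change is 1 / 0.7792 = 1.28.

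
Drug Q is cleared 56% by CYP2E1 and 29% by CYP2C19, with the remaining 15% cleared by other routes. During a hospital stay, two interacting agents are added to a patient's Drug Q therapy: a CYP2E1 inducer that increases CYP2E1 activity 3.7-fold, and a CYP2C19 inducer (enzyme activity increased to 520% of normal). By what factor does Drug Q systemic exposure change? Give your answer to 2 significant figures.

0.27

The CYP2E1 pathway (56% of clearance) rises to 3.7× activity: 0.56 × 3.7 = 2.072.
The CYP2C19 pathway (29% of clearance) rises to 5.2× activity: 0.29 × 5.2 = 1.508.
The remaining 15% of clearance is unaffected.
Relative clearance = 2.072 + 1.508 + 0.15 = 3.73.
Systemic exposure ∝ 1/CL: fold-change = 1 / 3.73 = 0.27.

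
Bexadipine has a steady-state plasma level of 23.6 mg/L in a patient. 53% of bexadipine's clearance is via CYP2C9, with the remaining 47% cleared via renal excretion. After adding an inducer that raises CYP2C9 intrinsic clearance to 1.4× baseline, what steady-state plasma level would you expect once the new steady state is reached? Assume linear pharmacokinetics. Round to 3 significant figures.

19.5 mg/L

The CYP2C9 pathway (53% of clearance) increases to 1.4× activity: 0.53 × 1.4 = 0.742.
Non-CYP routes (47%) are unchanged.
New clearance relative to baseline: 0.742 + 0.47 = 1.212.
With dosing unchanged, steady-state plasma level scales as 1/CL: 23.6 / 1.212 = 19.5 mg/L.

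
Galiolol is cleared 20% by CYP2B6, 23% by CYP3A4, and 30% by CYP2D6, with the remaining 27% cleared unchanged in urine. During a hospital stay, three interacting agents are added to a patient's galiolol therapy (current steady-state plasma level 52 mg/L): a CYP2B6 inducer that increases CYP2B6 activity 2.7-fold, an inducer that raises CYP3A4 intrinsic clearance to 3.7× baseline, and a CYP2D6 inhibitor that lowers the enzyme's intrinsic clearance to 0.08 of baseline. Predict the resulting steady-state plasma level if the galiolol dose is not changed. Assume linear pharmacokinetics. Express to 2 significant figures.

The CYP2B6 pathway (20% of clearance) is boosted to 2.7× activity: 0.2 × 2.7 = 0.54.
The CYP3A4 pathway (23% of clearance) is boosted to 3.7× activity: 0.23 × 3.7 = 0.851.
The CYP2D6 pathway (30% of clearance) drops to 0.08× activity: 0.3 × 0.08 = 0.024.
The remaining 27% of clearance is unaffected.
New clearance relative to baseline: 0.54 + 0.851 + 0.024 + 0.27 = 1.685.
Steady-state plasma level ∝ 1/CL: new value = 52 / 1.685 = 31 mg/L.

31 mg/L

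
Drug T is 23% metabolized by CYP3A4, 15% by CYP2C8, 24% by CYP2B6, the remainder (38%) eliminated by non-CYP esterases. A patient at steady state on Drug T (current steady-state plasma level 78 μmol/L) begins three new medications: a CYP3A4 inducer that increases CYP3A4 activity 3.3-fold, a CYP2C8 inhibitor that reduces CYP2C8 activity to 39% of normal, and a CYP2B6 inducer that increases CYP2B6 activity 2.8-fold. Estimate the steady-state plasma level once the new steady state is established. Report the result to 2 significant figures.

The CYP3A4 pathway (23% of clearance) rises to 3.3× activity: 0.23 × 3.3 = 0.759.
The CYP2C8 pathway (15% of clearance) is reduced to 0.39× activity: 0.15 × 0.39 = 0.0585.
The CYP2B6 pathway (24% of clearance) rises to 2.8× activity: 0.24 × 2.8 = 0.672.
Non-CYP routes (38%) are unchanged.
CL_new/CL_old = 0.759 + 0.0585 + 0.672 + 0.38 = 1.8695.
Steady-state plasma level ∝ 1/CL: new value = 78 / 1.8695 = 42 μmol/L.

42 μmol/L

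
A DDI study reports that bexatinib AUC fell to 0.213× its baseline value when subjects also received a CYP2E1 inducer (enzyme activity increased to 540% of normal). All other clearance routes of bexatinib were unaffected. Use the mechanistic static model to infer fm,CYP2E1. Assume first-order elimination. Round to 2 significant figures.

0.84

CL'/CL = 1 / 0.213 = 4.695
5.4·fm + (1 − fm) = 4.695
fm = (4.695 − 1) / (5.4 − 1) = 0.84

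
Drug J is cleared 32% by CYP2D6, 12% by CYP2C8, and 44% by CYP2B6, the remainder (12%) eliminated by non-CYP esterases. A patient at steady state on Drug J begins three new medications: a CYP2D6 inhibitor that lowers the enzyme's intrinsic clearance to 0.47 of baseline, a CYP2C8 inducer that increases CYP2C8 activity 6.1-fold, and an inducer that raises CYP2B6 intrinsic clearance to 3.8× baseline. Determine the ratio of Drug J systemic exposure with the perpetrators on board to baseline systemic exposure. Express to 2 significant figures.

The CYP2D6 pathway (32% of clearance) drops to 0.47× activity: 0.32 × 0.47 = 0.1504.
The CYP2C8 pathway (12% of clearance) is boosted to 6.1× activity: 0.12 × 6.1 = 0.732.
The CYP2B6 pathway (44% of clearance) is boosted to 3.8× activity: 0.44 × 3.8 = 1.672.
Non-CYP routes (12%) are unchanged.
Relative clearance = 0.1504 + 0.732 + 1.672 + 0.12 = 2.6744.
Net systemic exposure ratio = 1 / 2.6744 = 0.37.

0.37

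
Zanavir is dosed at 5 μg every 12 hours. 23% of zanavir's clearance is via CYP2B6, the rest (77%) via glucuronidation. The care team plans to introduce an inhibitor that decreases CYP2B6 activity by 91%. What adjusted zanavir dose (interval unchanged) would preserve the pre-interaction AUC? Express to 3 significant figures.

3.95 μg

The CYP2B6 pathway (23% of clearance) falls to 0.09× activity: 0.23 × 0.09 = 0.0207.
The remaining 77% of clearance is unaffected.
Relative clearance = 0.0207 + 0.77 = 0.7907.
To maintain the same steady-state level, dose must scale with clearance: new dose = 5 × 0.7907 = 3.95 μg.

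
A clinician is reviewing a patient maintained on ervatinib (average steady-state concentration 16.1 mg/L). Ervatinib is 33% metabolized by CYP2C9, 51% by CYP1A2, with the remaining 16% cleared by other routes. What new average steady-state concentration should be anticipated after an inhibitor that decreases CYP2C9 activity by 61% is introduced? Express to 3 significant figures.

CYP2C9: 0.33 × 0.39 = 0.1287
CYP1A2: 0.51 (unchanged)
Other: 0.16 (unchanged)
New clearance relative to baseline: 0.1287 + 0.51 + 0.16 = 0.7987.
Average steady-state concentration ∝ 1/CL, so new value = 16.1 / 0.7987 = 20.2 mg/L.

20.2 mg/L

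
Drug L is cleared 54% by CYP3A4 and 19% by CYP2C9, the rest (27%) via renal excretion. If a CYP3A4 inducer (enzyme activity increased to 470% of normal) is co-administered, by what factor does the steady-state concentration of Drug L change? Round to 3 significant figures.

0.334

The CYP3A4 pathway (54% of clearance) increases to 4.7× activity: 0.54 × 4.7 = 2.538.
CYP2C9 (19%) and the residual 27% are unaffected.
New clearance relative to baseline: 2.538 + 0.19 + 0.27 = 2.998.
Since steady-state concentration ∝ 1/CL, the ratio is 1 / 2.998 = 0.334.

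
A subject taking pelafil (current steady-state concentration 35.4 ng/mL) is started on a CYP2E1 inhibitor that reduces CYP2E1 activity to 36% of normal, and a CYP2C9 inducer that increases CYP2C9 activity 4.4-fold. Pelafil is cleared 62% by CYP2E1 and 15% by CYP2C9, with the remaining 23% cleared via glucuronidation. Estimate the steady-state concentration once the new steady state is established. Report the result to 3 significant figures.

The CYP2E1 pathway (62% of clearance) drops to 0.36× activity: 0.62 × 0.36 = 0.2232.
The CYP2C9 pathway (15% of clearance) is boosted to 4.4× activity: 0.15 × 4.4 = 0.66.
Non-CYP routes (23%) are unchanged.
Relative clearance = 0.2232 + 0.66 + 0.23 = 1.1132.
New steady-state concentration = 35.4 / 1.1132 = 31.8 ng/mL (concentration scales inversely with clearance).

31.8 ng/mL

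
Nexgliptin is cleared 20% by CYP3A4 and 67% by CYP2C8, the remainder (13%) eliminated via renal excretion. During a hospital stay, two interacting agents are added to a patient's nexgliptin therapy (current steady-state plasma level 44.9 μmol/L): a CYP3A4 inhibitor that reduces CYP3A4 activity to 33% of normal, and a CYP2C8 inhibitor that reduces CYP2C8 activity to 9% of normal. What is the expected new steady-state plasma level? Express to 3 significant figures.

The CYP3A4 pathway (20% of clearance) drops to 0.33× activity: 0.2 × 0.33 = 0.066.
The CYP2C8 pathway (67% of clearance) falls to 0.09× activity: 0.67 × 0.09 = 0.0603.
The remaining 13% of clearance is unaffected.
Relative clearance = 0.066 + 0.0603 + 0.13 = 0.2563.
New steady-state plasma level = 44.9 / 0.2563 = 175 μmol/L (concentration scales inversely with clearance).

175 μmol/L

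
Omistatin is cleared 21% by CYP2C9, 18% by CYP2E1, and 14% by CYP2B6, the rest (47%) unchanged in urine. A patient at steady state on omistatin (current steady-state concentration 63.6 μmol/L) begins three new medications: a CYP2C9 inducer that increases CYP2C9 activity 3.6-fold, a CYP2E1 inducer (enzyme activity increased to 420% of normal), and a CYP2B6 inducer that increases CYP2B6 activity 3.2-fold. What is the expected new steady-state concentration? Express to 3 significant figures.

The CYP2C9 pathway (21% of clearance) increases to 3.6× activity: 0.21 × 3.6 = 0.756.
The CYP2E1 pathway (18% of clearance) is boosted to 4.2× activity: 0.18 × 4.2 = 0.756.
The CYP2B6 pathway (14% of clearance) is boosted to 3.2× activity: 0.14 × 3.2 = 0.448.
The remaining 47% of clearance is unaffected.
CL_new/CL_old = 0.756 + 0.756 + 0.448 + 0.47 = 2.43.
Dividing the baseline by the relative clearance: 63.6 / 2.43 = 26.2 μmol/L.

26.2 μmol/L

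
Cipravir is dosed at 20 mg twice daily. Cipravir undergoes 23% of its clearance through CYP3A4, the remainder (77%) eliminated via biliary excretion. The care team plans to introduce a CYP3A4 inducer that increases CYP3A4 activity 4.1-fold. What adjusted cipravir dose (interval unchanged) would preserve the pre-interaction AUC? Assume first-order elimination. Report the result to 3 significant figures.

The CYP3A4 pathway (23% of clearance) increases to 4.1× activity: 0.23 × 4.1 = 0.943.
The remaining 77% of clearance is unaffected.
Relative clearance = 0.943 + 0.77 = 1.713.
Css,avg = (dose rate)/CL, so holding Css fixed requires dose ∝ CL: 20 × 1.713 = 34.3 mg.

34.3 mg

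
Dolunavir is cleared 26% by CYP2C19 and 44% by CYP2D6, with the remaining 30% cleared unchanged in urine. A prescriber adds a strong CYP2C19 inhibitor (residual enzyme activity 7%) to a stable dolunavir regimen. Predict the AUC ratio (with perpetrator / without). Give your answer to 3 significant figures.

1.32

The CYP2C19 pathway (26% of clearance) falls to 0.07× activity: 0.26 × 0.07 = 0.0182.
CYP2D6 (44%) and the residual 30% are unaffected.
New clearance relative to baseline: 0.0182 + 0.44 + 0.3 = 0.7582.
AUC is inversely proportional to clearance, so the fold-change is 1 / 0.7582 = 1.32.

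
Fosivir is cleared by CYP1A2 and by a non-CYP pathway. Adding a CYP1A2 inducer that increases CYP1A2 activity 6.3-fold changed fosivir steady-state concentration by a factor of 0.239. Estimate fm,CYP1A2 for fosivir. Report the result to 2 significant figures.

Let x = fm,CYP1A2. Because steady-state concentration ∝ 1/CL, relative clearance rose to 1/0.239 = 4.184.
Only the CYP1A2 route changed, so 4.184 = x·6.3 + (1 − x), giving x = 0.60.

0.60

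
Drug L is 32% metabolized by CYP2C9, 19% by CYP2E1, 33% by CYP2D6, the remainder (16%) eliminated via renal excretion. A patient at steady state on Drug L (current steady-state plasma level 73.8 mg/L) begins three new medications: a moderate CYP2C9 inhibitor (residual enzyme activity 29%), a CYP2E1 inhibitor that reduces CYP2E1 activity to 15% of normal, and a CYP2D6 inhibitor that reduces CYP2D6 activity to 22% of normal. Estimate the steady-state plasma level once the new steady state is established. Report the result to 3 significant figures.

209 mg/L

CYP2C9: 0.32 × 0.29 = 0.0928
CYP2E1: 0.19 × 0.15 = 0.0285
CYP2D6: 0.33 × 0.22 = 0.0726
Other: 0.16 (unchanged)
Relative clearance = 0.0928 + 0.0285 + 0.0726 + 0.16 = 0.3539.
Dividing the baseline by the relative clearance: 73.8 / 0.3539 = 209 mg/L.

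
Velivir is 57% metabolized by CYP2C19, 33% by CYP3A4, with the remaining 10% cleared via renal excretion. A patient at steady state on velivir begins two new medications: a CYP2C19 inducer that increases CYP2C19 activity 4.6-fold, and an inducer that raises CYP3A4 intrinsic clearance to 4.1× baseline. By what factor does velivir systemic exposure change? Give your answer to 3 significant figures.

0.245

The CYP2C19 pathway (57% of clearance) increases to 4.6× activity: 0.57 × 4.6 = 2.622.
The CYP3A4 pathway (33% of clearance) is boosted to 4.1× activity: 0.33 × 4.1 = 1.353.
Non-CYP routes (10%) are unchanged.
Relative clearance = 2.622 + 1.353 + 0.1 = 4.075.
Systemic exposure ∝ 1/CL: fold-change = 1 / 4.075 = 0.245.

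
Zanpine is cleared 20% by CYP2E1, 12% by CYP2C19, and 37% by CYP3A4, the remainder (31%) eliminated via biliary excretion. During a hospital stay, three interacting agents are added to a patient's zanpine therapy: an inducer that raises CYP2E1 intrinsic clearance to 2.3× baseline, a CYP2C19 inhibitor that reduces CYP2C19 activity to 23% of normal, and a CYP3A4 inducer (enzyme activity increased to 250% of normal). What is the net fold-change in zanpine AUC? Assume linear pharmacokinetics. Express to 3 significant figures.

The CYP2E1 pathway (20% of clearance) is boosted to 2.3× activity: 0.2 × 2.3 = 0.46.
The CYP2C19 pathway (12% of clearance) falls to 0.23× activity: 0.12 × 0.23 = 0.0276.
The CYP3A4 pathway (37% of clearance) is boosted to 2.5× activity: 0.37 × 2.5 = 0.925.
The remaining 31% of clearance is unaffected.
New clearance relative to baseline: 0.46 + 0.0276 + 0.925 + 0.31 = 1.7226.
Net AUC ratio = 1 / 1.7226 = 0.581.

0.581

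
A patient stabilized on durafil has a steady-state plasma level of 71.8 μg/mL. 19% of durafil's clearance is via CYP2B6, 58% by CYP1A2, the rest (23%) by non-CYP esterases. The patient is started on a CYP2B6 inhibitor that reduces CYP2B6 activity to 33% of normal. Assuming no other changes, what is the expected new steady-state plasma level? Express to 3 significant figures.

82.3 μg/mL

The CYP2B6 pathway (19% of clearance) is reduced to 0.33× activity: 0.19 × 0.33 = 0.0627.
CYP1A2 (58%) and the residual 23% are unaffected.
CL_new/CL_old = 0.0627 + 0.58 + 0.23 = 0.8727.
New steady-state plasma level = baseline ÷ relative clearance = 71.8 / 0.8727 = 82.3 μg/mL.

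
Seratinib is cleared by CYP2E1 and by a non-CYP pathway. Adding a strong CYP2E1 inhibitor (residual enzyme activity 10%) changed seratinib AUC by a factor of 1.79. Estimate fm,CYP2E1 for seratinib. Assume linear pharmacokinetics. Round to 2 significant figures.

0.49

Call the CYP2E1 fraction fm. After the interaction, CL_new/CL_old = fm × 0.1 + (1 − fm).
AUC ratio = 1 / (new CL fraction), so new CL fraction = 1 / 1.79 = 0.5587.
fm × 0.1 + 1 − fm = 0.5587  ⇒  fm × (0.1 − 1) = −0.4413  ⇒  fm = 0.49.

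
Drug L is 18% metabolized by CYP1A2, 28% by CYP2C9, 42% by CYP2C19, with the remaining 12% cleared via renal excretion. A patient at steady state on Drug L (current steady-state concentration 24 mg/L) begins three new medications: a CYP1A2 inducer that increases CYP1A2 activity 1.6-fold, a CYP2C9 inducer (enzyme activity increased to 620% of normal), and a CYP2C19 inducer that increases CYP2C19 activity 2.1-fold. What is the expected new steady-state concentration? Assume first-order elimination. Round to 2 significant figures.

The CYP1A2 pathway (18% of clearance) is boosted to 1.6× activity: 0.18 × 1.6 = 0.288.
The CYP2C9 pathway (28% of clearance) increases to 6.2× activity: 0.28 × 6.2 = 1.736.
The CYP2C19 pathway (42% of clearance) increases to 2.1× activity: 0.42 × 2.1 = 0.882.
Non-CYP routes (12%) are unchanged.
Relative clearance = 0.288 + 1.736 + 0.882 + 0.12 = 3.026.
Dividing the baseline by the relative clearance: 24 / 3.026 = 7.9 mg/L.

7.9 mg/L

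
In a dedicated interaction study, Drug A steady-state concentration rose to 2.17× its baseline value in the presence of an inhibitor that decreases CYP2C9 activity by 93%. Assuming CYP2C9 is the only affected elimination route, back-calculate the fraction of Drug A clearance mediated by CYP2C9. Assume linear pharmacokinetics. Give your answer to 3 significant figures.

Write x for the fraction cleared via CYP2C9. The observed steady-state concentration change means clearance fell to 1/2.17 = 0.4608 of baseline.
Only the CYP2C9 route changed, so 0.4608 = x·0.07 + (1 − x), giving x = 0.580.

0.580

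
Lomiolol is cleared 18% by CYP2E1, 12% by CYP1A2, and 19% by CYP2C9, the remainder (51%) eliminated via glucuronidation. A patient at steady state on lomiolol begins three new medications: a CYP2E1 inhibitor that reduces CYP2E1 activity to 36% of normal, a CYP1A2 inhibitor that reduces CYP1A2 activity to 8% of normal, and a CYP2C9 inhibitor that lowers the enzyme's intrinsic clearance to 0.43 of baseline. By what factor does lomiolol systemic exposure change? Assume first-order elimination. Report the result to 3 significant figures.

The CYP2E1 pathway (18% of clearance) is reduced to 0.36× activity: 0.18 × 0.36 = 0.0648.
The CYP1A2 pathway (12% of clearance) falls to 0.08× activity: 0.12 × 0.08 = 0.0096.
The CYP2C9 pathway (19% of clearance) falls to 0.43× activity: 0.19 × 0.43 = 0.0817.
The remaining 51% of clearance is unaffected.
Relative clearance = 0.0648 + 0.0096 + 0.0817 + 0.51 = 0.6661.
Systemic exposure ∝ 1/CL: fold-change = 1 / 0.6661 = 1.50.

1.50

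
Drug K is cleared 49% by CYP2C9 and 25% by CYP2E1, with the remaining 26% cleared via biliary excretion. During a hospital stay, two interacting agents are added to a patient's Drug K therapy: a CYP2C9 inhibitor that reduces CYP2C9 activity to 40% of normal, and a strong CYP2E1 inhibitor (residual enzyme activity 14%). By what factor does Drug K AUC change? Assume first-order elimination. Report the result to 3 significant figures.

2.04

The CYP2C9 pathway (49% of clearance) is reduced to 0.4× activity: 0.49 × 0.4 = 0.196.
The CYP2E1 pathway (25% of clearance) falls to 0.14× activity: 0.25 × 0.14 = 0.035.
The remaining 26% of clearance is unaffected.
New clearance relative to baseline: 0.196 + 0.035 + 0.26 = 0.491.
Net AUC ratio = 1 / 0.491 = 2.04.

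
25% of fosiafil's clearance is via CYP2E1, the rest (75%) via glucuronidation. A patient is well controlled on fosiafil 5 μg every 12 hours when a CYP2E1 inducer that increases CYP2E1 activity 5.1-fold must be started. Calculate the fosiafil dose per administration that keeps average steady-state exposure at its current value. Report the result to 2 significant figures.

10 μg

CYP2E1: 0.25 × 5.1 = 1.275
Other: 0.75 (unchanged)
New clearance relative to baseline: 1.275 + 0.75 = 2.025.
To maintain the same steady-state level, dose must scale with clearance: new dose = 5 × 2.025 = 10 μg.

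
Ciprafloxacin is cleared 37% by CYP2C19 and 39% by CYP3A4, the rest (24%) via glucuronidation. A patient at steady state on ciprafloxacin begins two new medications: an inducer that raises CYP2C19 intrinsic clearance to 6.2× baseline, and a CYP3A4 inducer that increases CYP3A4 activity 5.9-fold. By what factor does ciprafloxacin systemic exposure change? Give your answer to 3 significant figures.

0.207

The CYP2C19 pathway (37% of clearance) increases to 6.2× activity: 0.37 × 6.2 = 2.294.
The CYP3A4 pathway (39% of clearance) rises to 5.9× activity: 0.39 × 5.9 = 2.301.
Non-CYP routes (24%) are unchanged.
New clearance relative to baseline: 2.294 + 2.301 + 0.24 = 4.835.
Net systemic exposure ratio = 1 / 4.835 = 0.207.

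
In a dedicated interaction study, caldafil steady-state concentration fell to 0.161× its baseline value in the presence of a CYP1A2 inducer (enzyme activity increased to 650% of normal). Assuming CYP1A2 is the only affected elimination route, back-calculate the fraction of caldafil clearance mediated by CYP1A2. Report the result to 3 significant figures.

0.947

CL'/CL = 1 / 0.161 = 6.211
6.5·fm + (1 − fm) = 6.211
fm = (6.211 − 1) / (6.5 − 1) = 0.947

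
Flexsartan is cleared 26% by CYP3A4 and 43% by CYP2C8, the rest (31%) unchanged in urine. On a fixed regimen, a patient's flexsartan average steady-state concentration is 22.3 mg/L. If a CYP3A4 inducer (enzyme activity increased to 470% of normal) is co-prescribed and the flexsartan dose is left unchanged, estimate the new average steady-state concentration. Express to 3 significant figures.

CYP3A4: 0.26 × 4.7 = 1.222
CYP2C8: 0.43 (unchanged)
Other: 0.31 (unchanged)
New clearance relative to baseline: 1.222 + 0.43 + 0.31 = 1.962.
New average steady-state concentration = baseline ÷ relative clearance = 22.3 / 1.962 = 11.4 mg/L.

11.4 mg/L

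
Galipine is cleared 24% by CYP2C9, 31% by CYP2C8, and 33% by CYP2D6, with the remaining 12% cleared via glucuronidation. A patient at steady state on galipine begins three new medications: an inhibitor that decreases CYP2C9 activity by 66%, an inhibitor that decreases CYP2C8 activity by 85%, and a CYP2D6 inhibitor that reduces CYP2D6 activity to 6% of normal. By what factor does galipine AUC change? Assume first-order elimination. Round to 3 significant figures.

The CYP2C9 pathway (24% of clearance) drops to 0.34× activity: 0.24 × 0.34 = 0.0816.
The CYP2C8 pathway (31% of clearance) is reduced to 0.15× activity: 0.31 × 0.15 = 0.0465.
The CYP2D6 pathway (33% of clearance) drops to 0.06× activity: 0.33 × 0.06 = 0.0198.
The remaining 12% of clearance is unaffected.
New clearance relative to baseline: 0.0816 + 0.0465 + 0.0198 + 0.12 = 0.2679.
Net AUC ratio = 1 / 0.2679 = 3.73.

3.73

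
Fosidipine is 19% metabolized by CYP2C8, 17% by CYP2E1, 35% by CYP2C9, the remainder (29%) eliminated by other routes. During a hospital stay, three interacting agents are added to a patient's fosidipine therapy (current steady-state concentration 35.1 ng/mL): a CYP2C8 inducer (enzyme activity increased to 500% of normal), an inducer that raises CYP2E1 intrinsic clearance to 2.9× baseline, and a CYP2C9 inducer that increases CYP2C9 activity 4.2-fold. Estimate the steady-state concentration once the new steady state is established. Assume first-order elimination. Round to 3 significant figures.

11.0 ng/mL

The CYP2C8 pathway (19% of clearance) increases to 5× activity: 0.19 × 5 = 0.95.
The CYP2E1 pathway (17% of clearance) rises to 2.9× activity: 0.17 × 2.9 = 0.493.
The CYP2C9 pathway (35% of clearance) rises to 4.2× activity: 0.35 × 4.2 = 1.47.
Non-CYP routes (29%) are unchanged.
New clearance relative to baseline: 0.95 + 0.493 + 1.47 + 0.29 = 3.203.
Steady-state concentration ∝ 1/CL: new value = 35.1 / 3.203 = 11.0 ng/mL.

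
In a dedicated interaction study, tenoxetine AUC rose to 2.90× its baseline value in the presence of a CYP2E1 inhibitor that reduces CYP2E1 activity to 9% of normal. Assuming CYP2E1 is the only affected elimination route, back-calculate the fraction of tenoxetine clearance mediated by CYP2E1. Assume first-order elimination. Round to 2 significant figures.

0.72

Let fm be the CYP2E1 fraction. New clearance relative to baseline = fm × 0.09 + (1 − fm).
AUC ratio = 1 / (new CL fraction), so new CL fraction = 1 / 2.90 = 0.3448.
fm × 0.09 + 1 − fm = 0.3448  ⇒  fm × (0.09 − 1) = −0.6552  ⇒  fm = 0.72.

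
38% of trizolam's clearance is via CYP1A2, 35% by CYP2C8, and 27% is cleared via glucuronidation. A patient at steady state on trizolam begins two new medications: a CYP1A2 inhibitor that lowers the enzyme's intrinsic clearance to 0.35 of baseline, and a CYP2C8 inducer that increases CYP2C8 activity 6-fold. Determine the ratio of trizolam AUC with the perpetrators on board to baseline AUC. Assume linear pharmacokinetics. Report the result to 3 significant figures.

0.400

CYP1A2: 0.38 × 0.35 = 0.133
CYP2C8: 0.35 × 6 = 2.1
Other: 0.27 (unchanged)
CL_new/CL_old = 0.133 + 2.1 + 0.27 = 2.503.
AUC ∝ 1/CL: fold-change = 1 / 2.503 = 0.400.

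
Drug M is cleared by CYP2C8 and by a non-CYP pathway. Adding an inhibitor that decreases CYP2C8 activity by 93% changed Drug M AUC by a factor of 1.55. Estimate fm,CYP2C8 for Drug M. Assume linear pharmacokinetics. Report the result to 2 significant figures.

Write x for the fraction cleared via CYP2C8. The observed AUC change means clearance fell to 1/1.55 = 0.6452 of baseline.
Setting x·0.07 + (1 − x) = 0.6452 and solving: x = (0.6452 − 1)/(0.07 − 1) = 0.38.

0.38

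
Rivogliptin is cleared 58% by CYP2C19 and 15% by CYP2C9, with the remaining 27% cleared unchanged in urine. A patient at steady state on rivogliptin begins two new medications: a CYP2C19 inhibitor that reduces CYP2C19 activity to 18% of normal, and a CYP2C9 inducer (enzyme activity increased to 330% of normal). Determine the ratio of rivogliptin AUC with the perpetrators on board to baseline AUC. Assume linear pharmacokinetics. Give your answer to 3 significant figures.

The CYP2C19 pathway (58% of clearance) is reduced to 0.18× activity: 0.58 × 0.18 = 0.1044.
The CYP2C9 pathway (15% of clearance) increases to 3.3× activity: 0.15 × 3.3 = 0.495.
The remaining 27% of clearance is unaffected.
CL_new/CL_old = 0.1044 + 0.495 + 0.27 = 0.8694.
AUC ∝ 1/CL: fold-change = 1 / 0.8694 = 1.15.

1.15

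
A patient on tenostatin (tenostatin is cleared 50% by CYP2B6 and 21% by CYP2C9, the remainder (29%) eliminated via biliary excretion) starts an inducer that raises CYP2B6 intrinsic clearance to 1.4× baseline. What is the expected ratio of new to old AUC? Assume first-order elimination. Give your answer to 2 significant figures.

0.83

CYP2B6: 0.5 × 1.4 = 0.7
CYP2C9: 0.21 (unchanged)
Other: 0.29 (unchanged)
New clearance relative to baseline: 0.7 + 0.21 + 0.29 = 1.2.
Since AUC ∝ 1/CL, the ratio is 1 / 1.2 = 0.83.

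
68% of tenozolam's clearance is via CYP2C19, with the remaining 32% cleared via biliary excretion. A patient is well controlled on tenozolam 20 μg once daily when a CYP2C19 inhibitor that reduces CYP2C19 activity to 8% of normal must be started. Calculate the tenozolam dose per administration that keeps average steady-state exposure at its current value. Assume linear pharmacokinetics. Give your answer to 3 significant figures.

7.49 μg

The CYP2C19 pathway (68% of clearance) drops to 0.08× activity: 0.68 × 0.08 = 0.0544.
The remaining 32% of clearance is unaffected.
Relative clearance = 0.0544 + 0.32 = 0.3744.
To maintain the same steady-state level, dose must scale with clearance: new dose = 20 × 0.3744 = 7.49 μg.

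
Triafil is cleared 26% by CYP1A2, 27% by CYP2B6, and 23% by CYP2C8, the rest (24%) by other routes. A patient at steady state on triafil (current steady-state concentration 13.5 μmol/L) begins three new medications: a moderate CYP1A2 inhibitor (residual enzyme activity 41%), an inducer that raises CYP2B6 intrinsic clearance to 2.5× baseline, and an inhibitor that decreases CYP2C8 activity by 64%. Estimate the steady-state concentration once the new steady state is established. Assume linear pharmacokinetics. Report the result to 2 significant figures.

12 μmol/L

The CYP1A2 pathway (26% of clearance) falls to 0.41× activity: 0.26 × 0.41 = 0.1066.
The CYP2B6 pathway (27% of clearance) is boosted to 2.5× activity: 0.27 × 2.5 = 0.675.
The CYP2C8 pathway (23% of clearance) falls to 0.36× activity: 0.23 × 0.36 = 0.0828.
Non-CYP routes (24%) are unchanged.
CL_new/CL_old = 0.1066 + 0.675 + 0.0828 + 0.24 = 1.1044.
New steady-state concentration = 13.5 / 1.1044 = 12 μmol/L (concentration scales inversely with clearance).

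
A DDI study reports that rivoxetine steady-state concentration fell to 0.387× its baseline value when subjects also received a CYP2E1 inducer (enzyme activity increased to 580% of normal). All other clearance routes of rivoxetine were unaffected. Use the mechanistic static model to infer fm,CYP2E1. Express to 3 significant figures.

0.330

Call the CYP2E1 fraction fm. After the interaction, CL_new/CL_old = fm × 5.8 + (1 − fm).
Steady-state concentration ratio = 1 / (new CL fraction), so new CL fraction = 1 / 0.387 = 2.584.
fm × 5.8 + 1 − fm = 2.584  ⇒  fm × (5.8 − 1) = 1.584  ⇒  fm = 0.330.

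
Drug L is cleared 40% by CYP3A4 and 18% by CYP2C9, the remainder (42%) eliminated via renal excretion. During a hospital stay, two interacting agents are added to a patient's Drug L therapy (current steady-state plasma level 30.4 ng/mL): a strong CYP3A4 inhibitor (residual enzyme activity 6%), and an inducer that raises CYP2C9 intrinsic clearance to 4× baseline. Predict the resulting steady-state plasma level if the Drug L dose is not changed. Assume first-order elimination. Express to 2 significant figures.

The CYP3A4 pathway (40% of clearance) is reduced to 0.06× activity: 0.4 × 0.06 = 0.024.
The CYP2C9 pathway (18% of clearance) is boosted to 4× activity: 0.18 × 4 = 0.72.
Non-CYP routes (42%) are unchanged.
New clearance relative to baseline: 0.024 + 0.72 + 0.42 = 1.164.
New steady-state plasma level = 30.4 / 1.164 = 26 ng/mL (concentration scales inversely with clearance).

26 ng/mL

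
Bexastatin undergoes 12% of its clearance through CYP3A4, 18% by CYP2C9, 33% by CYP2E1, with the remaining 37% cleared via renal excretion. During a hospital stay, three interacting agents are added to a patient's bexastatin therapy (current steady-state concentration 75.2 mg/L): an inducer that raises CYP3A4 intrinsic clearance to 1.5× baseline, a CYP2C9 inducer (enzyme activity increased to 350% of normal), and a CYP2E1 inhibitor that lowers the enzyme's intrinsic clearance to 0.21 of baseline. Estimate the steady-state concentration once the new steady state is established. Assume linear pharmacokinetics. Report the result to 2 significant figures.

60 mg/L

The CYP3A4 pathway (12% of clearance) increases to 1.5× activity: 0.12 × 1.5 = 0.18.
The CYP2C9 pathway (18% of clearance) is boosted to 3.5× activity: 0.18 × 3.5 = 0.63.
The CYP2E1 pathway (33% of clearance) falls to 0.21× activity: 0.33 × 0.21 = 0.0693.
Non-CYP routes (37%) are unchanged.
Relative clearance = 0.18 + 0.63 + 0.0693 + 0.37 = 1.2493.
Dividing the baseline by the relative clearance: 75.2 / 1.2493 = 60 mg/L.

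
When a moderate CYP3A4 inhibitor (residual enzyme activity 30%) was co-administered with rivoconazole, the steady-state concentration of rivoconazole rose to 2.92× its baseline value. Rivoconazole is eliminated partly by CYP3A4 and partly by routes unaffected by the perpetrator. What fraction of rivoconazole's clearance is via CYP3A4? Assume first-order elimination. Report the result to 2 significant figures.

CL'/CL = 1 / 2.92 = 0.3425
0.3·fm + (1 − fm) = 0.3425
fm = (0.3425 − 1) / (0.3 − 1) = 0.94

0.94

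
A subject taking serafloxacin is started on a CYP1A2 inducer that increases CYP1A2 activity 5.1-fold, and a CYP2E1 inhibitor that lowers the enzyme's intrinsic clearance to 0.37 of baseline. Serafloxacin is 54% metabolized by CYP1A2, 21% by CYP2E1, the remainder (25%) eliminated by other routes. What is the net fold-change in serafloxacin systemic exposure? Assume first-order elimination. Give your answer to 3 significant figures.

The CYP1A2 pathway (54% of clearance) increases to 5.1× activity: 0.54 × 5.1 = 2.754.
The CYP2E1 pathway (21% of clearance) falls to 0.37× activity: 0.21 × 0.37 = 0.0777.
The remaining 25% of clearance is unaffected.
CL_new/CL_old = 2.754 + 0.0777 + 0.25 = 3.0817.
Net systemic exposure ratio = 1 / 3.0817 = 0.324.

0.324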